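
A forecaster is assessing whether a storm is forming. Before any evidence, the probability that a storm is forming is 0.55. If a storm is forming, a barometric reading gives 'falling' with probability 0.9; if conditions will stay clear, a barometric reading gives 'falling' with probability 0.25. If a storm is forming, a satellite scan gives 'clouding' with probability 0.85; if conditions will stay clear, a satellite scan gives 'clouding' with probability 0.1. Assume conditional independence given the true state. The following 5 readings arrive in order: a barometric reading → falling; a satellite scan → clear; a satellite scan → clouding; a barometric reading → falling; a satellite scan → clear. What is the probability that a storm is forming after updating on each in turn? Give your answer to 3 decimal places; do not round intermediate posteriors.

After a barometric reading='falling': P(storm) = 0.9·0.5500 / (0.9·0.5500 + 0.25·0.4500) ≈ 0.8148
After a satellite scan='clear': P(storm) = 0.15·0.8148 / (0.15·0.8148 + 0.9·0.1852) ≈ 0.4231
After a satellite scan='clouding': P(storm) = 0.85·0.4231 / (0.85·0.4231 + 0.1·0.5769) ≈ 0.8618
After a barometric reading='falling': P(storm) = 0.9·0.8618 / (0.9·0.8618 + 0.25·0.1382) ≈ 0.9573
After a satellite scan='clear': P(storm) = 0.15·0.9573 / (0.15·0.9573 + 0.9·0.0427) ≈ 0.7890

0.789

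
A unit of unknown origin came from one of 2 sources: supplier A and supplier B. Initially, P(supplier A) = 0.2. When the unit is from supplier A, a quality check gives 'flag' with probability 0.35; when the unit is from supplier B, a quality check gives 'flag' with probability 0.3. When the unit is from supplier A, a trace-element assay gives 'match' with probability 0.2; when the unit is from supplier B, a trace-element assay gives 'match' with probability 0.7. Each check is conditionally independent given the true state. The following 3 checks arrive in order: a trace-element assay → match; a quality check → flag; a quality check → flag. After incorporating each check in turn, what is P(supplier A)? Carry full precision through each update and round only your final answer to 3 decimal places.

0.089

After a trace-element assay='match': P(supplier A) = 0.2·0.2000 / (0.2·0.2000 + 0.7·0.8000) ≈ 0.0667
After a quality check='flag': P(supplier A) = 0.35·0.0667 / (0.35·0.0667 + 0.3·0.9333) ≈ 0.0769
After a quality check='flag': P(supplier A) = 0.35·0.0769 / (0.35·0.0769 + 0.3·0.9231) ≈ 0.0886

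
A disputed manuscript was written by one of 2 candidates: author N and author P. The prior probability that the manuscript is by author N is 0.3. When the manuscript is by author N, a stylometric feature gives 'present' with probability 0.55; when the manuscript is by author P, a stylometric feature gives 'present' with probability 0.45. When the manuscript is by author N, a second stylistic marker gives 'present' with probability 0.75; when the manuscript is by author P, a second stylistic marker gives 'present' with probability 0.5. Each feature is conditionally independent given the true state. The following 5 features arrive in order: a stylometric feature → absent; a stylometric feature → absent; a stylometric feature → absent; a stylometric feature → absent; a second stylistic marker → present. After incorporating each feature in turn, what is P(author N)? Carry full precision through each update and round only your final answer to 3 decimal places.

0.224

Apply Bayes' rule sequentially, carrying P(author N) forward.
After a stylometric feature='absent': P(author N) = 0.45·0.3000 / (0.45·0.3000 + 0.55·0.7000) ≈ 0.2596
After a stylometric feature='absent': P(author N) = 0.45·0.2596 / (0.45·0.2596 + 0.55·0.7404) ≈ 0.2229
After a stylometric feature='absent': P(author N) = 0.45·0.2229 / (0.45·0.2229 + 0.55·0.7771) ≈ 0.1901
After a stylometric feature='absent': P(author N) = 0.45·0.1901 / (0.45·0.1901 + 0.55·0.8099) ≈ 0.1611
After a second stylistic marker='present': P(author N) = 0.75·0.1611 / (0.75·0.1611 + 0.5·0.8389) ≈ 0.2237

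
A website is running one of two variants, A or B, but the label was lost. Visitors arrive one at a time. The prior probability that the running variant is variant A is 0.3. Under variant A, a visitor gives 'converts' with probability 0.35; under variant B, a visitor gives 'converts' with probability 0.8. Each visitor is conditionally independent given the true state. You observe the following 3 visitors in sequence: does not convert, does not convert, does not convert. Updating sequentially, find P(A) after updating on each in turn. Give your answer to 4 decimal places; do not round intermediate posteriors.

0.9364

After 'does not convert': P(A) = 0.65·0.3000 / (0.65·0.3000 + 0.2·0.7000) ≈ 0.5821
After 'does not convert': P(A) = 0.65·0.5821 / (0.65·0.5821 + 0.2·0.4179) ≈ 0.8191
After 'does not convert': P(A) = 0.65·0.8191 / (0.65·0.8191 + 0.2·0.1809) ≈ 0.9364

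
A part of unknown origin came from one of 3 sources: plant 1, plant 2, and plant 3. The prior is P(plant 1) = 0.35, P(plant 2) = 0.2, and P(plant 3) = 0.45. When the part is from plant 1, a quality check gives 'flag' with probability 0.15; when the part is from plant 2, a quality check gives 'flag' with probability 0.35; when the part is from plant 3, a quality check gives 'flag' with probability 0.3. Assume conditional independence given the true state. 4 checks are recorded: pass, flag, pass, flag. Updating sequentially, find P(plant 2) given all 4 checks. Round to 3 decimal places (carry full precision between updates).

0.288

After 'pass': normaliser = 0.85·0.3500 + 0.65·0.2000 + 0.7·0.4500; P(plant 1) ≈ 0.4007, P(plant 2) ≈ 0.1751, P(plant 3) ≈ 0.4242
After 'flag': normaliser = 0.15·0.4007 + 0.35·0.1751 + 0.3·0.4242; P(plant 1) ≈ 0.2417, P(plant 2) ≈ 0.2464, P(plant 3) ≈ 0.5118
After 'pass': normaliser = 0.85·0.2417 + 0.65·0.2464 + 0.7·0.5118; P(plant 1) ≈ 0.2838, P(plant 2) ≈ 0.2213, P(plant 3) ≈ 0.4949
After 'flag': normaliser = 0.15·0.2838 + 0.35·0.2213 + 0.3·0.4949; P(plant 1) ≈ 0.1585, P(plant 2) ≈ 0.2884, P(plant 3) ≈ 0.5530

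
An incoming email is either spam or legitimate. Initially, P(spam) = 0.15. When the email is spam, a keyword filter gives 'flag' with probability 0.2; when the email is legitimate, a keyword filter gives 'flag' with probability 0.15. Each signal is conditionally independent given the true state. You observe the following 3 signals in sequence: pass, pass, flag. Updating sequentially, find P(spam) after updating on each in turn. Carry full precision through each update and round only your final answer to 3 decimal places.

0.172

After 'pass': P(spam) = 0.8·0.1500 / (0.8·0.1500 + 0.85·0.8500) ≈ 0.1424
After 'pass': P(spam) = 0.8·0.1424 / (0.8·0.1424 + 0.85·0.8576) ≈ 0.1352
After 'flag': P(spam) = 0.2·0.1352 / (0.2·0.1352 + 0.15·0.8648) ≈ 0.1725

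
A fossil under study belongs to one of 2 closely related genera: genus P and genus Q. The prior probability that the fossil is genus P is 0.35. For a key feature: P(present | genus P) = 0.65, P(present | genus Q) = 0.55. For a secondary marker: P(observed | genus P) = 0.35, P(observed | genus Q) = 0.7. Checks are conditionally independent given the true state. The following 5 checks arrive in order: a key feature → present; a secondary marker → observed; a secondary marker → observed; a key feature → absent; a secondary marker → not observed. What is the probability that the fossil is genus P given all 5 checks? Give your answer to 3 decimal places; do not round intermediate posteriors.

After a key feature='present': P(genus P) = 0.65·0.3500 / (0.65·0.3500 + 0.55·0.6500) ≈ 0.3889
After a secondary marker='observed': P(genus P) = 0.35·0.3889 / (0.35·0.3889 + 0.7·0.6111) ≈ 0.2414
After a secondary marker='observed': P(genus P) = 0.35·0.2414 / (0.35·0.2414 + 0.7·0.7586) ≈ 0.1373
After a key feature='absent': P(genus P) = 0.35·0.1373 / (0.35·0.1373 + 0.45·0.8627) ≈ 0.1101
After a secondary marker='not observed': P(genus P) = 0.65·0.1101 / (0.65·0.1101 + 0.3·0.8899) ≈ 0.2114

0.211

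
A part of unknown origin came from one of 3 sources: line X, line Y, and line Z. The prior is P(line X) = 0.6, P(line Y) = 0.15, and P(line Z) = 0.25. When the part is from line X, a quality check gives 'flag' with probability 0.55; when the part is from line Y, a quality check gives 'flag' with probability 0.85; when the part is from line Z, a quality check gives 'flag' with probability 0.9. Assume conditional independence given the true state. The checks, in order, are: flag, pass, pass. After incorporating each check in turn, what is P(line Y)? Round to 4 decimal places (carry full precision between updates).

After 'flag': normaliser = 0.55·0.6000 + 0.85·0.1500 + 0.9·0.2500; P(line X) ≈ 0.4835, P(line Y) ≈ 0.1868, P(line Z) ≈ 0.3297
After 'pass': normaliser = 0.45·0.4835 + 0.15·0.1868 + 0.1·0.3297; P(line X) ≈ 0.7811, P(line Y) ≈ 0.1006, P(line Z) ≈ 0.1183
After 'pass': normaliser = 0.45·0.7811 + 0.15·0.1006 + 0.1·0.1183; P(line X) ≈ 0.9289, P(line Y) ≈ 0.0399, P(line Z) ≈ 0.0313

0.0399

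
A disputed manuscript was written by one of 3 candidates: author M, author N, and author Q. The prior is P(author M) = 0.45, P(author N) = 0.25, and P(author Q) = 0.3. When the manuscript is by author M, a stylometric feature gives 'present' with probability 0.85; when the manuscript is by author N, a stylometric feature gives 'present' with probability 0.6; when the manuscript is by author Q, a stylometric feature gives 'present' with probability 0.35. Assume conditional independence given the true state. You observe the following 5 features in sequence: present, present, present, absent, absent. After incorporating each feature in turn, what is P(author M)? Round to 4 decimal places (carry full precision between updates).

0.3064

After 'present': normaliser = 0.85·0.4500 + 0.6·0.2500 + 0.35·0.3000; P(author M) ≈ 0.6000, P(author N) ≈ 0.2353, P(author Q) ≈ 0.1647
After 'present': normaliser = 0.85·0.6000 + 0.6·0.2353 + 0.35·0.1647; P(author M) ≈ 0.7195, P(author N) ≈ 0.1992, P(author Q) ≈ 0.0813
After 'present': normaliser = 0.85·0.7195 + 0.6·0.1992 + 0.35·0.0813; P(author M) ≈ 0.8052, P(author N) ≈ 0.1573, P(author Q) ≈ 0.0375
After 'absent': normaliser = 0.15·0.8052 + 0.4·0.1573 + 0.65·0.0375; P(author M) ≈ 0.5805, P(author N) ≈ 0.3025, P(author Q) ≈ 0.1171
After 'absent': normaliser = 0.15·0.5805 + 0.4·0.3025 + 0.65·0.1171; P(author M) ≈ 0.3064, P(author N) ≈ 0.4258, P(author Q) ≈ 0.2678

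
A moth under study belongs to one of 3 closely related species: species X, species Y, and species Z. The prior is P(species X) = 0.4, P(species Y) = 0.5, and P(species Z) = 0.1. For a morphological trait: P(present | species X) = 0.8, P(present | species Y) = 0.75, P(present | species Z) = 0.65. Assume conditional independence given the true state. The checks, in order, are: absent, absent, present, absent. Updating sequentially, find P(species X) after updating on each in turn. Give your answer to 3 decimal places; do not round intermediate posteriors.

0.228

Apply Bayes' rule sequentially, carrying P(species X) forward.
After 'absent': normaliser = 0.2·0.4000 + 0.25·0.5000 + 0.35·0.1000; P(species X) ≈ 0.3333, P(species Y) ≈ 0.5208, P(species Z) ≈ 0.1458
After 'absent': normaliser = 0.2·0.3333 + 0.25·0.5208 + 0.35·0.1458; P(species X) ≈ 0.2689, P(species Y) ≈ 0.5252, P(species Z) ≈ 0.2059
After 'present': normaliser = 0.8·0.2689 + 0.75·0.5252 + 0.65·0.2059; P(species X) ≈ 0.2896, P(species Y) ≈ 0.5303, P(species Z) ≈ 0.1801
After 'absent': normaliser = 0.2·0.2896 + 0.25·0.5303 + 0.35·0.1801; P(species X) ≈ 0.2284, P(species Y) ≈ 0.5229, P(species Z) ≈ 0.2487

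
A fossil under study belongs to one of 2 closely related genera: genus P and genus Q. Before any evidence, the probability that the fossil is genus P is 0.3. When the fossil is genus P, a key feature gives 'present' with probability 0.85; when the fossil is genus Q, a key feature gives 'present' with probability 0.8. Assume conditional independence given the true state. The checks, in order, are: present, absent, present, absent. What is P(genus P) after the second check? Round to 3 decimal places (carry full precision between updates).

After 'present': P(genus P) = 0.85·0.3000 / (0.85·0.3000 + 0.8·0.7000) ≈ 0.3129
After 'absent': P(genus P) = 0.15·0.3129 / (0.15·0.3129 + 0.2·0.6871) ≈ 0.2546

0.255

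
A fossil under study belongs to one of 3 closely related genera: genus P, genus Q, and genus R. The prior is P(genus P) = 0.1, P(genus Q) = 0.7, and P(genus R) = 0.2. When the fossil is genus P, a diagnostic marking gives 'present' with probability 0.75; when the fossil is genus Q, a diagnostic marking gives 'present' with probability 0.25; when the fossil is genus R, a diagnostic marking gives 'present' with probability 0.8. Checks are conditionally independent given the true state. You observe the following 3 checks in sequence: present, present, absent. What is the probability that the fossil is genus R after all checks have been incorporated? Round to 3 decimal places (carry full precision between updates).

After 'present': normaliser = 0.75·0.1000 + 0.25·0.7000 + 0.8·0.2000; P(genus P) ≈ 0.1829, P(genus Q) ≈ 0.4268, P(genus R) ≈ 0.3902
After 'present': normaliser = 0.75·0.1829 + 0.25·0.4268 + 0.8·0.3902; P(genus P) ≈ 0.2467, P(genus Q) ≈ 0.1919, P(genus R) ≈ 0.5614
After 'absent': normaliser = 0.25·0.2467 + 0.75·0.1919 + 0.2·0.5614; P(genus P) ≈ 0.1940, P(genus Q) ≈ 0.4527, P(genus R) ≈ 0.3532

0.353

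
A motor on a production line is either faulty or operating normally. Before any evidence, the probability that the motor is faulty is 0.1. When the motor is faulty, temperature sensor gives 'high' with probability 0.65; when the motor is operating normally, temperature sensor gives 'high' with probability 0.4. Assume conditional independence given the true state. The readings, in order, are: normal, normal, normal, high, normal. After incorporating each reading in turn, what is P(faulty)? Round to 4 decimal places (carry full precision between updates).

After 'normal': P(faulty) = 0.35·0.1000 / (0.35·0.1000 + 0.6·0.9000) ≈ 0.0609
After 'normal': P(faulty) = 0.35·0.0609 / (0.35·0.0609 + 0.6·0.9391) ≈ 0.0364
After 'normal': P(faulty) = 0.35·0.0364 / (0.35·0.0364 + 0.6·0.9636) ≈ 0.0216
After 'high': P(faulty) = 0.65·0.0216 / (0.65·0.0216 + 0.4·0.9784) ≈ 0.0346
After 'normal': P(faulty) = 0.35·0.0346 / (0.35·0.0346 + 0.6·0.9654) ≈ 0.0205

0.0205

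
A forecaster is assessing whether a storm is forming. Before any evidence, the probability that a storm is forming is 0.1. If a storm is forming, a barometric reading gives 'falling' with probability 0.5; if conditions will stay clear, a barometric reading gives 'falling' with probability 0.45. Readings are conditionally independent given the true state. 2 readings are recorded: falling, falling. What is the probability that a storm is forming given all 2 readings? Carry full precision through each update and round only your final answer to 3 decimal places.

After 'falling': P(storm) = 0.5·0.1000 / (0.5·0.1000 + 0.45·0.9000) ≈ 0.1099
After 'falling': P(storm) = 0.5·0.1099 / (0.5·0.1099 + 0.45·0.8901) ≈ 0.1206

0.121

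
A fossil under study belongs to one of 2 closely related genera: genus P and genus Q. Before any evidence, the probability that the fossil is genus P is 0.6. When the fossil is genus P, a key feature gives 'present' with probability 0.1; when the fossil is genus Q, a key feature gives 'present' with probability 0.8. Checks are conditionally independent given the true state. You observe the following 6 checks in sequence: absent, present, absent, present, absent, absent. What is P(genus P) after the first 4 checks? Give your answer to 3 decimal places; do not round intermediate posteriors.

After 'absent': P(genus P) = 0.9·0.6000 / (0.9·0.6000 + 0.2·0.4000) ≈ 0.8710
After 'present': P(genus P) = 0.1·0.8710 / (0.1·0.8710 + 0.8·0.1290) ≈ 0.4576
After 'absent': P(genus P) = 0.9·0.4576 / (0.9·0.4576 + 0.2·0.5424) ≈ 0.7915
After 'present': P(genus P) = 0.1·0.7915 / (0.1·0.7915 + 0.8·0.2085) ≈ 0.3219

0.322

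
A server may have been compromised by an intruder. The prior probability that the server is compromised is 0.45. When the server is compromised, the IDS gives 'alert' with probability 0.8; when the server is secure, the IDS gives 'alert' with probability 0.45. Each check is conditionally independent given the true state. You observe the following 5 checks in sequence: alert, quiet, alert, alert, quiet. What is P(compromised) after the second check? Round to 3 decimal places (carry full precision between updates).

0.346

After 'alert': P(compromised) = 0.8·0.4500 / (0.8·0.4500 + 0.45·0.5500) ≈ 0.5926
After 'quiet': P(compromised) = 0.2·0.5926 / (0.2·0.5926 + 0.55·0.4074) ≈ 0.3459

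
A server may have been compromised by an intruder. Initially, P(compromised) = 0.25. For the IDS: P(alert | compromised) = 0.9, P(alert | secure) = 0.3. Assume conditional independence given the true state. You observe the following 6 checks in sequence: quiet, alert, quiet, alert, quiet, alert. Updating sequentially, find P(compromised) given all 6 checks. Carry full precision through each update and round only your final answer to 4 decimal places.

After 'quiet': P(compromised) = 0.1·0.2500 / (0.1·0.2500 + 0.7·0.7500) ≈ 0.0455
After 'alert': P(compromised) = 0.9·0.0455 / (0.9·0.0455 + 0.3·0.9545) ≈ 0.1250
After 'quiet': P(compromised) = 0.1·0.1250 / (0.1·0.1250 + 0.7·0.8750) ≈ 0.0200
After 'alert': P(compromised) = 0.9·0.0200 / (0.9·0.0200 + 0.3·0.9800) ≈ 0.0577
After 'quiet': P(compromised) = 0.1·0.0577 / (0.1·0.0577 + 0.7·0.9423) ≈ 0.0087
After 'alert': P(compromised) = 0.9·0.0087 / (0.9·0.0087 + 0.3·0.9913) ≈ 0.0256

0.0256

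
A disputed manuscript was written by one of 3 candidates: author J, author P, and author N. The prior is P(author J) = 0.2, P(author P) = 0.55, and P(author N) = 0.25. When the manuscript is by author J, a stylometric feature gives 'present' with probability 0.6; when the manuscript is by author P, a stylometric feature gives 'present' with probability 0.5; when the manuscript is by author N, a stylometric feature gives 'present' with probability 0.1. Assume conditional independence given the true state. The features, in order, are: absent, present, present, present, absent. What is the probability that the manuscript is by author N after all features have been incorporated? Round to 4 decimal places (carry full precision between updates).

0.0083

After 'absent': normaliser = 0.4·0.2000 + 0.5·0.5500 + 0.9·0.2500; P(author J) ≈ 0.1379, P(author P) ≈ 0.4741, P(author N) ≈ 0.3879
After 'present': normaliser = 0.6·0.1379 + 0.5·0.4741 + 0.1·0.3879; P(author J) ≈ 0.2308, P(author P) ≈ 0.6611, P(author N) ≈ 0.1082
After 'present': normaliser = 0.6·0.2308 + 0.5·0.6611 + 0.1·0.1082; P(author J) ≈ 0.2886, P(author P) ≈ 0.6889, P(author N) ≈ 0.0225
After 'present': normaliser = 0.6·0.2886 + 0.5·0.6889 + 0.1·0.0225; P(author J) ≈ 0.3331, P(author P) ≈ 0.6626, P(author N) ≈ 0.0043
After 'absent': normaliser = 0.4·0.3331 + 0.5·0.6626 + 0.9·0.0043; P(author J) ≈ 0.2844, P(author P) ≈ 0.7072, P(author N) ≈ 0.0083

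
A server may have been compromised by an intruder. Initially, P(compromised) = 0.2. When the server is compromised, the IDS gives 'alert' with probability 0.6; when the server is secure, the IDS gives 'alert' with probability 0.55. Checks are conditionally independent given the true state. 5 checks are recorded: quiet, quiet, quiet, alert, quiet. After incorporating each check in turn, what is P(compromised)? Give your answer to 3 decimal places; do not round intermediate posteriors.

Each posterior becomes the prior for the next update.
After 'quiet': P(compromised) = 0.4·0.2000 / (0.4·0.2000 + 0.45·0.8000) ≈ 0.1818
After 'quiet': P(compromised) = 0.4·0.1818 / (0.4·0.1818 + 0.45·0.8182) ≈ 0.1649
After 'quiet': P(compromised) = 0.4·0.1649 / (0.4·0.1649 + 0.45·0.8351) ≈ 0.1494
After 'alert': P(compromised) = 0.6·0.1494 / (0.6·0.1494 + 0.55·0.8506) ≈ 0.1608
After 'quiet': P(compromised) = 0.4·0.1608 / (0.4·0.1608 + 0.45·0.8392) ≈ 0.1455

0.145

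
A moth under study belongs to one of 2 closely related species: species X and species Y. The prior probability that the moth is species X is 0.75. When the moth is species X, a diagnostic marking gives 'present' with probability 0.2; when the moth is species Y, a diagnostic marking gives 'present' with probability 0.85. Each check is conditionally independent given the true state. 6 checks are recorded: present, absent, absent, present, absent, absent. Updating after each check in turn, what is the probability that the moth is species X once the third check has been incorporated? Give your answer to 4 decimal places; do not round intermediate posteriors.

After 'present': P(species X) = 0.2·0.7500 / (0.2·0.7500 + 0.85·0.2500) ≈ 0.4138
After 'absent': P(species X) = 0.8·0.4138 / (0.8·0.4138 + 0.15·0.5862) ≈ 0.7901
After 'absent': P(species X) = 0.8·0.7901 / (0.8·0.7901 + 0.15·0.2099) ≈ 0.9526

0.9526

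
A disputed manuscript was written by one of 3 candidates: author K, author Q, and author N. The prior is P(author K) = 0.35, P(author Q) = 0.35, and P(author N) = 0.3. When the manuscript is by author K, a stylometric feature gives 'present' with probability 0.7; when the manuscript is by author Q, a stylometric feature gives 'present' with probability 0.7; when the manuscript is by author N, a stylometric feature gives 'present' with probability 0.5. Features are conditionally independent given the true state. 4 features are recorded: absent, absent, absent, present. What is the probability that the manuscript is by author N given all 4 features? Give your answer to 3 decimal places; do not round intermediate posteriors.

0.586

Apply Bayes' rule sequentially, carrying P(author N) forward.
After 'absent': normaliser = 0.3·0.3500 + 0.3·0.3500 + 0.5·0.3000; P(author K) ≈ 0.2917, P(author Q) ≈ 0.2917, P(author N) ≈ 0.4167
After 'absent': normaliser = 0.3·0.2917 + 0.3·0.2917 + 0.5·0.4167; P(author K) ≈ 0.2283, P(author Q) ≈ 0.2283, P(author N) ≈ 0.5435
After 'absent': normaliser = 0.3·0.2283 + 0.3·0.2283 + 0.5·0.5435; P(author K) ≈ 0.1676, P(author Q) ≈ 0.1676, P(author N) ≈ 0.6649
After 'present': normaliser = 0.7·0.1676 + 0.7·0.1676 + 0.5·0.6649; P(author K) ≈ 0.2068, P(author Q) ≈ 0.2068, P(author N) ≈ 0.5863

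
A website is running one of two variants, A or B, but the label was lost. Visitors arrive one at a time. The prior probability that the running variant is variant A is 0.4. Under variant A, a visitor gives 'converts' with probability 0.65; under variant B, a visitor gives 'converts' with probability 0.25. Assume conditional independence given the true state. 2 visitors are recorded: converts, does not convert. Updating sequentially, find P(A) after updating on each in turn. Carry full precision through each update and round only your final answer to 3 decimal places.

0.447

After 'converts': P(A) = 0.65·0.4000 / (0.65·0.4000 + 0.25·0.6000) ≈ 0.6341
After 'does not convert': P(A) = 0.35·0.6341 / (0.35·0.6341 + 0.75·0.3659) ≈ 0.4472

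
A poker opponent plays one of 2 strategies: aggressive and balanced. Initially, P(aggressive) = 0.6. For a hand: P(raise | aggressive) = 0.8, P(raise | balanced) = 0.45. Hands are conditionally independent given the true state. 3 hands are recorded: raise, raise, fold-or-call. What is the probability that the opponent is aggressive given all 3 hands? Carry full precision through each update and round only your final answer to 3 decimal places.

0.633

After 'raise': P(aggressive) = 0.8·0.6000 / (0.8·0.6000 + 0.45·0.4000) ≈ 0.7273
After 'raise': P(aggressive) = 0.8·0.7273 / (0.8·0.7273 + 0.45·0.2727) ≈ 0.8258
After 'fold-or-call': P(aggressive) = 0.2·0.8258 / (0.2·0.8258 + 0.55·0.1742) ≈ 0.6329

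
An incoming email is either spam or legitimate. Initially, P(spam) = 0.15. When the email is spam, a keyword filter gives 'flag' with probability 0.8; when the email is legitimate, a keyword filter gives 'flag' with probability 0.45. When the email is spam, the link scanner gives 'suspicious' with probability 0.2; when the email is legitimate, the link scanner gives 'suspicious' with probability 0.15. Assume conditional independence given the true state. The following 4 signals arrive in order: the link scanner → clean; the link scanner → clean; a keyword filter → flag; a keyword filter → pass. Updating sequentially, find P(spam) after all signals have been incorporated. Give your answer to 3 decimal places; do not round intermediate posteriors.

0.092

After the link scanner='clean': P(spam) = 0.8·0.1500 / (0.8·0.1500 + 0.85·0.8500) ≈ 0.1424
After the link scanner='clean': P(spam) = 0.8·0.1424 / (0.8·0.1424 + 0.85·0.8576) ≈ 0.1352
After a keyword filter='flag': P(spam) = 0.8·0.1352 / (0.8·0.1352 + 0.45·0.8648) ≈ 0.2175
After a keyword filter='pass': P(spam) = 0.2·0.2175 / (0.2·0.2175 + 0.55·0.7825) ≈ 0.0918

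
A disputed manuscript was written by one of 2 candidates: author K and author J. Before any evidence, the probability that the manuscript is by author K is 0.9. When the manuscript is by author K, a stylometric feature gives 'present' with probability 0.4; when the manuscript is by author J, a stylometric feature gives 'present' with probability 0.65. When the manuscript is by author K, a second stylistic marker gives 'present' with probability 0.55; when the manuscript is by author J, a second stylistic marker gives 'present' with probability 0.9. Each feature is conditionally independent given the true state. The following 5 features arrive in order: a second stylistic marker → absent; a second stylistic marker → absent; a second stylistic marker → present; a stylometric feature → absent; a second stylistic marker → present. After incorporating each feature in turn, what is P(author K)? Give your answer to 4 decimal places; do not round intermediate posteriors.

0.9915

After a second stylistic marker='absent': P(author K) = 0.45·0.9000 / (0.45·0.9000 + 0.1·0.1000) ≈ 0.9759
After a second stylistic marker='absent': P(author K) = 0.45·0.9759 / (0.45·0.9759 + 0.1·0.0241) ≈ 0.9945
After a second stylistic marker='present': P(author K) = 0.55·0.9945 / (0.55·0.9945 + 0.9·0.0055) ≈ 0.9911
After a stylometric feature='absent': P(author K) = 0.6·0.9911 / (0.6·0.9911 + 0.35·0.0089) ≈ 0.9948
After a second stylistic marker='present': P(author K) = 0.55·0.9948 / (0.55·0.9948 + 0.9·0.0052) ≈ 0.9915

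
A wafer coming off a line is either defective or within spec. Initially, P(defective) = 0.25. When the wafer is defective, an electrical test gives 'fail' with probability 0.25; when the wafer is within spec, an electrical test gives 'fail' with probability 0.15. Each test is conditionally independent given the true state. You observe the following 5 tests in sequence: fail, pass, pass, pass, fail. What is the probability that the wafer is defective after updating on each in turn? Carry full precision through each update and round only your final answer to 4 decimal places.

Each posterior becomes the prior for the next update.
After 'fail': P(defective) = 0.25·0.2500 / (0.25·0.2500 + 0.15·0.7500) ≈ 0.3571
After 'pass': P(defective) = 0.75·0.3571 / (0.75·0.3571 + 0.85·0.6429) ≈ 0.3289
After 'pass': P(defective) = 0.75·0.3289 / (0.75·0.3289 + 0.85·0.6711) ≈ 0.3019
After 'pass': P(defective) = 0.75·0.3019 / (0.75·0.3019 + 0.85·0.6981) ≈ 0.2762
After 'fail': P(defective) = 0.25·0.2762 / (0.25·0.2762 + 0.15·0.7238) ≈ 0.3888

0.3888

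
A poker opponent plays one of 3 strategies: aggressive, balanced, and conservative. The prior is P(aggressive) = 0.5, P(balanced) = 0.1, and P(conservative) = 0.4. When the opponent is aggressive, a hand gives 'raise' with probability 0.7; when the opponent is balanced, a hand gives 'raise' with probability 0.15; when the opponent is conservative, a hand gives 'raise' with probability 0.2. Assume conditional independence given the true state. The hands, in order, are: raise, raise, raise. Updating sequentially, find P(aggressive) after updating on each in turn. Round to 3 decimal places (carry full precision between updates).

Apply Bayes' rule sequentially, carrying P(aggressive) forward.
After 'raise': normaliser = 0.7·0.5000 + 0.15·0.1000 + 0.2·0.4000; P(aggressive) ≈ 0.7865, P(balanced) ≈ 0.0337, P(conservative) ≈ 0.1798
After 'raise': normaliser = 0.7·0.7865 + 0.15·0.0337 + 0.2·0.1798; P(aggressive) ≈ 0.9307, P(balanced) ≈ 0.0085, P(conservative) ≈ 0.0608
After 'raise': normaliser = 0.7·0.9307 + 0.15·0.0085 + 0.2·0.0608; P(aggressive) ≈ 0.9798, P(balanced) ≈ 0.0019, P(conservative) ≈ 0.0183

0.980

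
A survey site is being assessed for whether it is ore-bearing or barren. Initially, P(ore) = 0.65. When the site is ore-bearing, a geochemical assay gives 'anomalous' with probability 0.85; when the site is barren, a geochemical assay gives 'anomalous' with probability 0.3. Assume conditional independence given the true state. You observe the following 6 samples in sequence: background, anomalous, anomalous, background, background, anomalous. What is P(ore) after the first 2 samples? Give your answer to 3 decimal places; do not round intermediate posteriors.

Each posterior becomes the prior for the next update.
After 'background': P(ore) = 0.15·0.6500 / (0.15·0.6500 + 0.7·0.3500) ≈ 0.2847
After 'anomalous': P(ore) = 0.85·0.2847 / (0.85·0.2847 + 0.3·0.7153) ≈ 0.5300

0.530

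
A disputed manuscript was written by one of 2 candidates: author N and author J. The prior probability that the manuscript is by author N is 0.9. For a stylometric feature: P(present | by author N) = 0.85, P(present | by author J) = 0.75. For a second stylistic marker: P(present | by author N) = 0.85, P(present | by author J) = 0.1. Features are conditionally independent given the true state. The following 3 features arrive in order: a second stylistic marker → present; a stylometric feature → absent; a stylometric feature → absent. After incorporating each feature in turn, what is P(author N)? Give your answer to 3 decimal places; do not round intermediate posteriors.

0.965

After a second stylistic marker='present': P(author N) = 0.85·0.9000 / (0.85·0.9000 + 0.1·0.1000) ≈ 0.9871
After a stylometric feature='absent': P(author N) = 0.15·0.9871 / (0.15·0.9871 + 0.25·0.0129) ≈ 0.9787
After a stylometric feature='absent': P(author N) = 0.15·0.9787 / (0.15·0.9787 + 0.25·0.0213) ≈ 0.9650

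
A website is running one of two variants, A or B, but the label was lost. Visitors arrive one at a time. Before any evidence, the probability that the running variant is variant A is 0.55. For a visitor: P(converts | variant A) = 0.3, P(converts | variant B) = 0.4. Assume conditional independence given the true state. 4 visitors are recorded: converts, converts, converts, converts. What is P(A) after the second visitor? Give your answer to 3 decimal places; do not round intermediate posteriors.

Apply Bayes' rule sequentially, carrying P(A) forward.
After 'converts': P(A) = 0.3·0.5500 / (0.3·0.5500 + 0.4·0.4500) ≈ 0.4783
After 'converts': P(A) = 0.3·0.4783 / (0.3·0.4783 + 0.4·0.5217) ≈ 0.4074

0.407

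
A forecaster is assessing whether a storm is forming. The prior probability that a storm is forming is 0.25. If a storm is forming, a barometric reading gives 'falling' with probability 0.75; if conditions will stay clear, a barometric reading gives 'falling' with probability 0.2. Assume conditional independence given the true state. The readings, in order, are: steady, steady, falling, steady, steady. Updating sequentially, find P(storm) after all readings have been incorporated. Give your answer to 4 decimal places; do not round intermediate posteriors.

0.0118

Each posterior becomes the prior for the next update.
After 'steady': P(storm) = 0.25·0.2500 / (0.25·0.2500 + 0.8·0.7500) ≈ 0.0943
After 'steady': P(storm) = 0.25·0.0943 / (0.25·0.0943 + 0.8·0.9057) ≈ 0.0315
After 'falling': P(storm) = 0.75·0.0315 / (0.75·0.0315 + 0.2·0.9685) ≈ 0.1088
After 'steady': P(storm) = 0.25·0.1088 / (0.25·0.1088 + 0.8·0.8912) ≈ 0.0367
After 'steady': P(storm) = 0.25·0.0367 / (0.25·0.0367 + 0.8·0.9633) ≈ 0.0118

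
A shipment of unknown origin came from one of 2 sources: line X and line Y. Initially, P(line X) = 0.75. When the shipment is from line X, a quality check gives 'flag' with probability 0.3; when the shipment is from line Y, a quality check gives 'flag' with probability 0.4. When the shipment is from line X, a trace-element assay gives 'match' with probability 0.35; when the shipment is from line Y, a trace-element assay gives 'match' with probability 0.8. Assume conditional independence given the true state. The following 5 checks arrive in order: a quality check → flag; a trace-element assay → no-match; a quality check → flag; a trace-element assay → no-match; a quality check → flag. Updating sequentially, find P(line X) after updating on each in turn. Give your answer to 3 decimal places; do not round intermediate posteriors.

0.930

After a quality check='flag': P(line X) = 0.3·0.7500 / (0.3·0.7500 + 0.4·0.2500) ≈ 0.6923
After a trace-element assay='no-match': P(line X) = 0.65·0.6923 / (0.65·0.6923 + 0.2·0.3077) ≈ 0.8797
After a quality check='flag': P(line X) = 0.3·0.8797 / (0.3·0.8797 + 0.4·0.1203) ≈ 0.8458
After a trace-element assay='no-match': P(line X) = 0.65·0.8458 / (0.65·0.8458 + 0.2·0.1542) ≈ 0.9469
After a quality check='flag': P(line X) = 0.3·0.9469 / (0.3·0.9469 + 0.4·0.0531) ≈ 0.9304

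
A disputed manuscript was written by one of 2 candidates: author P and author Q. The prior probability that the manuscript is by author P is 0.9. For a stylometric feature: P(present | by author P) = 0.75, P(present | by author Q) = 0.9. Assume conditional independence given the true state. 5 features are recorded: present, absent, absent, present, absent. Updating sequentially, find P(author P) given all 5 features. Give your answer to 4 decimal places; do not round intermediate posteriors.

0.9899

After 'present': P(author P) = 0.75·0.9000 / (0.75·0.9000 + 0.9·0.1000) ≈ 0.8824
After 'absent': P(author P) = 0.25·0.8824 / (0.25·0.8824 + 0.1·0.1176) ≈ 0.9494
After 'absent': P(author P) = 0.25·0.9494 / (0.25·0.9494 + 0.1·0.0506) ≈ 0.9791
After 'present': P(author P) = 0.75·0.9791 / (0.75·0.9791 + 0.9·0.0209) ≈ 0.9750
After 'absent': P(author P) = 0.25·0.9750 / (0.25·0.9750 + 0.1·0.0250) ≈ 0.9899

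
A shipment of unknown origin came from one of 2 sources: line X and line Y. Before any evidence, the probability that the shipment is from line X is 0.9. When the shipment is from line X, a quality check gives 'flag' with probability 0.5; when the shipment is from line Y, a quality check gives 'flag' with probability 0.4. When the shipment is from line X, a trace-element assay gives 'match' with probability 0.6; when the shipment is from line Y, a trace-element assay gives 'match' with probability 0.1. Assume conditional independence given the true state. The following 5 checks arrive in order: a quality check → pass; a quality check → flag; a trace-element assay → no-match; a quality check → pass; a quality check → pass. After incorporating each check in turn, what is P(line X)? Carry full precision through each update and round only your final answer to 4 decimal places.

After a quality check='pass': P(line X) = 0.5·0.9000 / (0.5·0.9000 + 0.6·0.1000) ≈ 0.8824
After a quality check='flag': P(line X) = 0.5·0.8824 / (0.5·0.8824 + 0.4·0.1176) ≈ 0.9036
After a trace-element assay='no-match': P(line X) = 0.4·0.9036 / (0.4·0.9036 + 0.9·0.0964) ≈ 0.8065
After a quality check='pass': P(line X) = 0.5·0.8065 / (0.5·0.8065 + 0.6·0.1935) ≈ 0.7764
After a quality check='pass': P(line X) = 0.5·0.7764 / (0.5·0.7764 + 0.6·0.2236) ≈ 0.7432

0.7432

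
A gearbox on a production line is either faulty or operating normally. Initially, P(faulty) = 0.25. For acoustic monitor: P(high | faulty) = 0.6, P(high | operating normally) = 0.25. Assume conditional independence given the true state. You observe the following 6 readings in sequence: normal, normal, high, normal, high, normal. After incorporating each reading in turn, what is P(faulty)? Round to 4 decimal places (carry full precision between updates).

0.1345

After 'normal': P(faulty) = 0.4·0.2500 / (0.4·0.2500 + 0.75·0.7500) ≈ 0.1509
After 'normal': P(faulty) = 0.4·0.1509 / (0.4·0.1509 + 0.75·0.8491) ≈ 0.0866
After 'high': P(faulty) = 0.6·0.0866 / (0.6·0.0866 + 0.25·0.9134) ≈ 0.1854
After 'normal': P(faulty) = 0.4·0.1854 / (0.4·0.1854 + 0.75·0.8146) ≈ 0.1082
After 'high': P(faulty) = 0.6·0.1082 / (0.6·0.1082 + 0.25·0.8918) ≈ 0.2256
After 'normal': P(faulty) = 0.4·0.2256 / (0.4·0.2256 + 0.75·0.7744) ≈ 0.1345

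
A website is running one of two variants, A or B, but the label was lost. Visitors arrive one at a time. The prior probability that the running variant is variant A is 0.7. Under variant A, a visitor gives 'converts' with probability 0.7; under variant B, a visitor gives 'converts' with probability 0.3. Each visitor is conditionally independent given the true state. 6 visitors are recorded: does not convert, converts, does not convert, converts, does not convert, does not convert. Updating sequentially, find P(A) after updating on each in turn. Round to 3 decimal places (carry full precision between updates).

After 'does not convert': P(A) = 0.3·0.7000 / (0.3·0.7000 + 0.7·0.3000) ≈ 0.5000
After 'converts': P(A) = 0.7·0.5000 / (0.7·0.5000 + 0.3·0.5000) ≈ 0.7000
After 'does not convert': P(A) = 0.3·0.7000 / (0.3·0.7000 + 0.7·0.3000) ≈ 0.5000
After 'converts': P(A) = 0.7·0.5000 / (0.7·0.5000 + 0.3·0.5000) ≈ 0.7000
After 'does not convert': P(A) = 0.3·0.7000 / (0.3·0.7000 + 0.7·0.3000) ≈ 0.5000
After 'does not convert': P(A) = 0.3·0.5000 / (0.3·0.5000 + 0.7·0.5000) ≈ 0.3000

0.300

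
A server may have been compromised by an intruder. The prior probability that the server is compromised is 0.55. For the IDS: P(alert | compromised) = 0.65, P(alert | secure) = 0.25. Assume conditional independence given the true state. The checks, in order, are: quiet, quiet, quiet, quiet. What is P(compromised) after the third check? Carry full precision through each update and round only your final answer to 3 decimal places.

0.110

After 'quiet': P(compromised) = 0.35·0.5500 / (0.35·0.5500 + 0.75·0.4500) ≈ 0.3632
After 'quiet': P(compromised) = 0.35·0.3632 / (0.35·0.3632 + 0.75·0.6368) ≈ 0.2102
After 'quiet': P(compromised) = 0.35·0.2102 / (0.35·0.2102 + 0.75·0.7898) ≈ 0.1105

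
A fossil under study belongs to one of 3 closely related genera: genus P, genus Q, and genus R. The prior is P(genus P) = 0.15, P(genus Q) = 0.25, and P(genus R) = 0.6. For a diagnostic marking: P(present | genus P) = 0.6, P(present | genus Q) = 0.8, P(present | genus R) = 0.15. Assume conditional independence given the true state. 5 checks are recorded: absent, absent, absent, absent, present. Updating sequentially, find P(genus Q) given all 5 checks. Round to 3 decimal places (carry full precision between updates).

0.006

Each posterior becomes the prior for the next update.
After 'absent': normaliser = 0.4·0.1500 + 0.2·0.2500 + 0.85·0.6000; P(genus P) ≈ 0.0968, P(genus Q) ≈ 0.0806, P(genus R) ≈ 0.8226
After 'absent': normaliser = 0.4·0.0968 + 0.2·0.0806 + 0.85·0.8226; P(genus P) ≈ 0.0513, P(genus Q) ≈ 0.0214, P(genus R) ≈ 0.9273
After 'absent': normaliser = 0.4·0.0513 + 0.2·0.0214 + 0.85·0.9273; P(genus P) ≈ 0.0253, P(genus Q) ≈ 0.0053, P(genus R) ≈ 0.9695
After 'absent': normaliser = 0.4·0.0253 + 0.2·0.0053 + 0.85·0.9695; P(genus P) ≈ 0.0121, P(genus Q) ≈ 0.0013, P(genus R) ≈ 0.9866
After 'present': normaliser = 0.6·0.0121 + 0.8·0.0013 + 0.15·0.9866; P(genus P) ≈ 0.0464, P(genus Q) ≈ 0.0065, P(genus R) ≈ 0.9471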